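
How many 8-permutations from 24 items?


P(24,8) = 24!/16!
= 620448401733239439360000/20922789888000
= 29654190720

P(24,8) = 29654190720


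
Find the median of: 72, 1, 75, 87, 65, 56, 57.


Sorted: 1, 56, 57, 65, 72, 75, 87
n = 7 (odd)
Middle value = 65

Median = 65


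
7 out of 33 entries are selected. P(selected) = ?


P = 7/33 = 0.2121

P = 0.2121


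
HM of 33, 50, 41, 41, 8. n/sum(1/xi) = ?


Sum of reciprocals = 1/33 + 1/50 + 1/41 + 1/41 + 1/8 = 0.224084
HM = 5/0.224084 = 22.3131

HM = 22.3131


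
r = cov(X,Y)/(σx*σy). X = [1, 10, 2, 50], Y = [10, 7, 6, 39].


Mean X = 15.7500, Mean Y = 15.5000
SD X = 20.079529, SD Y = 13.647344
Cov = 266.375000
r = 266.375000/(20.079529*13.647344) = 0.9721

r = 0.9721


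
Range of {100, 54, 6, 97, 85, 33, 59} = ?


Max = 100, Min = 6
Range = 100 - 6 = 94

Range = 94


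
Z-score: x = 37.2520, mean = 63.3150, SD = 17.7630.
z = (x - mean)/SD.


z = (37.2520 - 63.3150)/17.7630
= -26.0630/17.7630
= -1.4673

z = -1.4673


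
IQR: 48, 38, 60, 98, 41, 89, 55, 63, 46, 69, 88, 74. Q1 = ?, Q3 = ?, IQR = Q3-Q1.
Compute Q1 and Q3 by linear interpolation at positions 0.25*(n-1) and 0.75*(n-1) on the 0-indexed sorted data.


Sorted: 38, 41, 46, 48, 55, 60, 63, 69, 74, 88, 89, 98
Q1 (25th %ile) = 47.5000
Q3 (75th %ile) = 77.5000
IQR = 77.5000 - 47.5000 = 30.0000

IQR = 30.0000


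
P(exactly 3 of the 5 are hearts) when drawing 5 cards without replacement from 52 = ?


Hypergeometric: P(X=3) = C(13,3)·C(39,2) / C(52,5)
= 286 × 741 / 2598960
= 211926/2598960 = 0.0815

P = 0.0815


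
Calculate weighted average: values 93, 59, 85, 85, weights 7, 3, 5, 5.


Numerator = 93*7 + 59*3 + 85*5 + 85*5 = 1678
Denominator = 7 + 3 + 5 + 5 = 20
WM = 1678/20 = 83.9000

WM = 83.9000


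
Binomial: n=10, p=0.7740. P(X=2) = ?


C(10,2) = 45
p^2 = 0.599076
(1-p)^8 = 6.805617e-06
P = 45 * 0.599076 * 6.805617e-06 = 0.0002

P(X=2) = 0.0002


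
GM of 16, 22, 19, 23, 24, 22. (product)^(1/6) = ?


Product = 16 × 22 × 19 × 23 × 24 × 22 = 81219072
GM = 81219072^(1/6) = 20.8102

GM = 20.8102


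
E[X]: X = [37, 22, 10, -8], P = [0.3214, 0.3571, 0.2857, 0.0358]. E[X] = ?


E[X] = 37*0.3214 + 22*0.3571 + 10*0.2857 - 8*0.0358
= 11.8918 + 7.8562 + 2.8570 - 0.2864
= 22.3186

E[X] = 22.3186


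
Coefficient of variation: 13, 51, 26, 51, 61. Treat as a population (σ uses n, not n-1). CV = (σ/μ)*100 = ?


Mean = 40.4000
SD = 17.9287
CV = (17.9287/40.4000)*100 = 44.3781%

CV = 44.3781%


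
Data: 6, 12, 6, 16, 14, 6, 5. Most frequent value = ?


Frequencies: 5:1, 6:3, 12:1, 14:1, 16:1
Max frequency = 3
Mode = 6

Mode = 6


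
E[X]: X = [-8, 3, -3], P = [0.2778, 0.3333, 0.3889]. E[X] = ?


E[X] = -8*0.2778 + 3*0.3333 - 3*0.3889
= -2.2224 + 0.9999 - 1.1667
= -2.3892

E[X] = -2.3892


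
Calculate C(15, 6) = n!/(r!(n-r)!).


C(15,6) = 15!/(6! × 9!)
= 1307674368000/(720 × 362880)
= 5005

C(15,6) = 5005


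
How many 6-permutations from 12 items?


P(12,6) = 12!/6!
= 479001600/720
= 665280

P(12,6) = 665280


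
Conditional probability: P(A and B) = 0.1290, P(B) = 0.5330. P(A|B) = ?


P(A|B) = 0.1290/0.5330 = 0.2420

P(A|B) = 0.2420


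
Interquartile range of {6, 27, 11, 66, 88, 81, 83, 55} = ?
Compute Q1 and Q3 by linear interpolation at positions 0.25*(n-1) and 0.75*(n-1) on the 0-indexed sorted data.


Sorted: 6, 11, 27, 55, 66, 81, 83, 88
Q1 (25th %ile) = 23.0000
Q3 (75th %ile) = 81.5000
IQR = 81.5000 - 23.0000 = 58.5000

IQR = 58.5000


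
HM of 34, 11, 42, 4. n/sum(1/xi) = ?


Sum of reciprocals = 1/34 + 1/11 + 1/42 + 1/4 = 0.394130
HM = 4/0.394130 = 10.1489

HM = 10.1489


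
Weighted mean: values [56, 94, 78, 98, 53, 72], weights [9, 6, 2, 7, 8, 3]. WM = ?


Numerator = 56*9 + 94*6 + 78*2 + 98*7 + 53*8 + 72*3 = 2550
Denominator = 9 + 6 + 2 + 7 + 8 + 3 = 35
WM = 2550/35 = 72.8571

WM = 72.8571


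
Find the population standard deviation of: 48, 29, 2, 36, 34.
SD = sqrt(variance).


Mean = 29.8000
Variance = 232.1600
SD = sqrt(232.1600) = 15.2368

SD = 15.2368


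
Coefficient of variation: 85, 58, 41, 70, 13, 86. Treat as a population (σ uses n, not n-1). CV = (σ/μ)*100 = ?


Mean = 58.8333
SD = 25.7126
CV = (25.7126/58.8333)*100 = 43.7042%

CV = 43.7042%


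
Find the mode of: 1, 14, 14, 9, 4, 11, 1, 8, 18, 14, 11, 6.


Frequencies: 1:2, 4:1, 6:1, 8:1, 9:1, 11:2, 14:3, 18:1
Max frequency = 3
Mode = 14

Mode = 14


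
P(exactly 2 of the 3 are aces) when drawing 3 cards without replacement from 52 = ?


Hypergeometric: P(X=2) = C(4,2)·C(48,1) / C(52,3)
= 6 × 48 / 22100
= 288/22100 = 0.0130

P = 0.0130


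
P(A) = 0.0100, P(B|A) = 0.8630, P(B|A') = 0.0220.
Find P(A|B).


P(B) = P(B|A)*P(A) + P(B|A')*P(A')
= 0.8630*0.0100 + 0.0220*0.9900
= 0.008630 + 0.021780 = 0.030410
P(A|B) = 0.008630/0.030410 = 0.2838

P(A|B) = 0.2838


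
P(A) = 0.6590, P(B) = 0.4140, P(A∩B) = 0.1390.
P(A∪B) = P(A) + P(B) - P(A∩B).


P(A∪B) = 0.6590 + 0.4140 - 0.1390
= 1.0730 - 0.1390
= 0.9340

P(A∪B) = 0.9340


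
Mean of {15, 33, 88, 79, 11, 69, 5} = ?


Sum = 15 + 33 + 88 + 79 + 11 + 69 + 5 = 300
n = 7
Mean = 300/7 = 42.8571

Mean = 42.8571


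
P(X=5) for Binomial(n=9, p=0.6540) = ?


C(9,5) = 126
p^5 = 0.119643
(1-p)^4 = 0.014332
P = 126 * 0.119643 * 0.014332 = 0.2161

P(X=5) = 0.2161


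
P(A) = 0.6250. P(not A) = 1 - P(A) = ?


P(not A) = 1 - 0.6250 = 0.3750

P(not A) = 0.3750


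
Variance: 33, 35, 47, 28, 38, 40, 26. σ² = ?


Mean = 35.2857
Squared deviations: 5.2245, 0.0816, 137.2245, 53.0816, 7.3673, 22.2245, 86.2245
Sum = 311.4286
Variance = 311.4286/7 = 44.4898

Variance = 44.4898


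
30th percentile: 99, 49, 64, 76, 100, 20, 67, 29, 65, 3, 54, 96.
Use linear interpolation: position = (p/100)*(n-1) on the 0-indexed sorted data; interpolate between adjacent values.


Sorted: 3, 20, 29, 49, 54, 64, 65, 67, 76, 96, 99, 100
n = 12
Index = 30/100 * 11 = 3.3000
Lower = data[3] = 49, Upper = data[4] = 54
P30 = 49 + 0.3000*(5) = 50.5000

P30 = 50.5000


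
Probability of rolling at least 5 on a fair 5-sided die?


Favorable outcomes (roll ≥ 5): 1
Total outcomes = 5
P = 1/5 = 0.2000

P = 0.2000


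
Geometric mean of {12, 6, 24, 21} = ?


Product = 12 × 6 × 24 × 21 = 36288
GM = 36288^(1/4) = 13.8020

GM = 13.8020


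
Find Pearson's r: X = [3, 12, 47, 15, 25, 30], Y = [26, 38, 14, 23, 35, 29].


Mean X = 22.0000, Mean Y = 27.5000
SD X = 14.189198, SD Y = 7.889867
Cov = -58.000000
r = -58.000000/(14.189198*7.889867) = -0.5181

r = -0.5181


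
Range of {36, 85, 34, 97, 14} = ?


Max = 97, Min = 14
Range = 97 - 14 = 83

Range = 83


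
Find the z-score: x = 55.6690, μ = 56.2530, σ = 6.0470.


z = (55.6690 - 56.2530)/6.0470
= -0.5840/6.0470
= -0.0966

z = -0.0966


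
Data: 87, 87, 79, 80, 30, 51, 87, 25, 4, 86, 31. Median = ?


Sorted: 4, 25, 30, 31, 51, 79, 80, 86, 87, 87, 87
n = 11 (odd)
Middle value = 79

Median = 79


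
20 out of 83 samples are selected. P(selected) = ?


P = 20/83 = 0.2410

P = 0.2410


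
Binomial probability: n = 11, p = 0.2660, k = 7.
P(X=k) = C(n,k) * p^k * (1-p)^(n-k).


C(11,7) = 330
p^7 = 9.422615e-05
(1-p)^4 = 0.290258
P = 330 * 9.422615e-05 * 0.290258 = 0.0090

P(X=7) = 0.0090


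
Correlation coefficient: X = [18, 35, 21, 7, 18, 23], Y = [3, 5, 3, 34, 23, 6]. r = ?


Mean X = 20.3333, Mean Y = 12.3333
SD X = 8.279828, SD Y = 11.911712
Cov = -70.444444
r = -70.444444/(8.279828*11.911712) = -0.7143

r = -0.7143


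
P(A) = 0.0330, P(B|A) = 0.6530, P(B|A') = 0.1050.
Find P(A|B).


P(B) = P(B|A)*P(A) + P(B|A')*P(A')
= 0.6530*0.0330 + 0.1050*0.9670
= 0.021549 + 0.101535 = 0.123084
P(A|B) = 0.021549/0.123084 = 0.1751

P(A|B) = 0.1751


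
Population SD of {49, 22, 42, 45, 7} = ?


Mean = 33.0000
Variance = 255.6000
SD = sqrt(255.6000) = 15.9875

SD = 15.9875


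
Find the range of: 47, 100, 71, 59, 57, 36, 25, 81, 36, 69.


Max = 100, Min = 25
Range = 100 - 25 = 75

Range = 75


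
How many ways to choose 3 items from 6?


C(6,3) = 6!/(3! × 3!)
= 720/(6 × 6)
= 20

C(6,3) = 20


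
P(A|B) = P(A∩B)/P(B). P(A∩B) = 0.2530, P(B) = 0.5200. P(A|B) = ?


P(A|B) = 0.2530/0.5200 = 0.4865

P(A|B) = 0.4865


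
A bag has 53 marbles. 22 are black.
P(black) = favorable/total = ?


P = 22/53 = 0.4151

P = 0.4151


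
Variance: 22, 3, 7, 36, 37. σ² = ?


Mean = 21.0000
Squared deviations: 1.0000, 324.0000, 196.0000, 225.0000, 256.0000
Sum = 1002.0000
Variance = 1002.0000/5 = 200.4000

Variance = 200.4000


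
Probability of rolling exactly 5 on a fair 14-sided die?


Favorable outcomes (roll = 5): 1
Total outcomes = 14
P = 1/14 = 0.0714

P = 0.0714


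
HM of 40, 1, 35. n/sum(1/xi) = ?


Sum of reciprocals = 1/40 + 1/1 + 1/35 = 1.053571
HM = 3/1.053571 = 2.8475

HM = 2.8475


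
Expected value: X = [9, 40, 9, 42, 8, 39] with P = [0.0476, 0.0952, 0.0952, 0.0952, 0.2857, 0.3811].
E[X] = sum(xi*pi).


E[X] = 9*0.0476 + 40*0.0952 + 9*0.0952 + 42*0.0952 + 8*0.2857 + 39*0.3811
= 0.4284 + 3.8080 + 0.8568 + 3.9984 + 2.2856 + 14.8629
= 26.2401

E[X] = 26.2401


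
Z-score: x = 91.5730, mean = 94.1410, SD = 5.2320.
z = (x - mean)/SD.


z = (91.5730 - 94.1410)/5.2320
= -2.5680/5.2320
= -0.4908

z = -0.4908


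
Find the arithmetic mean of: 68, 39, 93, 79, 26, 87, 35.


Sum = 68 + 39 + 93 + 79 + 26 + 87 + 35 = 427
n = 7
Mean = 427/7 = 61.0000

Mean = 61.0000


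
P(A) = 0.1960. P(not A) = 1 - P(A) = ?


P(not A) = 1 - 0.1960 = 0.8040

P(not A) = 0.8040


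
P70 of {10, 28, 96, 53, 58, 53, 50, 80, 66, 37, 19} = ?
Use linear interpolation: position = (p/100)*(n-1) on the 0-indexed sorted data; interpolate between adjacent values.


Sorted: 10, 19, 28, 37, 50, 53, 53, 58, 66, 80, 96
n = 11
Index = 70/100 * 10 = 7.0000
Lower = data[7] = 58, Upper = data[8] = 66
P70 = 58 + 0*(8) = 58.0000

P70 = 58.0000


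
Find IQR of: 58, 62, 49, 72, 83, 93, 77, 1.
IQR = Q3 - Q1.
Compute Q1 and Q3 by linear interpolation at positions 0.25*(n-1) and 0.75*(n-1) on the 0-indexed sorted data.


Sorted: 1, 49, 58, 62, 72, 77, 83, 93
Q1 (25th %ile) = 55.7500
Q3 (75th %ile) = 78.5000
IQR = 78.5000 - 55.7500 = 22.7500

IQR = 22.7500


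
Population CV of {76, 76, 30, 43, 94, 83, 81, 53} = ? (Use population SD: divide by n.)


Mean = 67.0000
SD = 20.8686
CV = (20.8686/67.0000)*100 = 31.1472%

CV = 31.1472%


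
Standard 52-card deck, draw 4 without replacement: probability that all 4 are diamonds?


P(all diamonds) = (13/52) × (12/51) × (11/50) × (10/49)
= 0.0026

P = 0.0026


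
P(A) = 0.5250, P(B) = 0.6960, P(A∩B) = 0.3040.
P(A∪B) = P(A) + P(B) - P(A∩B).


P(A∪B) = 0.5250 + 0.6960 - 0.3040
= 1.2210 - 0.3040
= 0.9170

P(A∪B) = 0.9170


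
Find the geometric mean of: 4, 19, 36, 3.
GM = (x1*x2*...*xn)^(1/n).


Product = 4 × 19 × 36 × 3 = 8208
GM = 8208^(1/4) = 9.5183

GM = 9.5183


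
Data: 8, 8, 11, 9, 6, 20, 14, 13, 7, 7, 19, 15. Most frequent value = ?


Frequencies: 6:1, 7:2, 8:2, 9:1, 11:1, 13:1, 14:1, 15:1, 19:1, 20:1
Max frequency = 2
Mode = 7, 8

Mode = 7, 8


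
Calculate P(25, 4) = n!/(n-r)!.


P(25,4) = 25!/21!
= 15511210043330985984000000/51090942171709440000
= 303600

P(25,4) = 303600


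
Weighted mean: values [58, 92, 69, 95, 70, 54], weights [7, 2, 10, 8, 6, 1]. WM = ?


Numerator = 58*7 + 92*2 + 69*10 + 95*8 + 70*6 + 54*1 = 2514
Denominator = 7 + 2 + 10 + 8 + 6 + 1 = 34
WM = 2514/34 = 73.9412

WM = 73.9412


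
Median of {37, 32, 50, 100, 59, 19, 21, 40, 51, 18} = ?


Sorted: 18, 19, 21, 32, 37, 40, 50, 51, 59, 100
n = 10 (even)
Middle values: 37 and 40
Median = (37+40)/2 = 38.5000

Median = 38.5000


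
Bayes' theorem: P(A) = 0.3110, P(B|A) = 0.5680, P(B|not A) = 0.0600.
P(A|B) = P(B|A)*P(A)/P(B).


P(B) = P(B|A)*P(A) + P(B|A')*P(A')
= 0.5680*0.3110 + 0.0600*0.6890
= 0.176648 + 0.041340 = 0.217988
P(A|B) = 0.176648/0.217988 = 0.8104

P(A|B) = 0.8104


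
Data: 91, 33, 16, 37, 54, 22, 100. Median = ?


Sorted: 16, 22, 33, 37, 54, 91, 100
n = 7 (odd)
Middle value = 37

Median = 37


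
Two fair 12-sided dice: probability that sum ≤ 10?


Total outcomes = 12×12 = 144
Favorable (sum ≤ 10): 45
P = 45/144 = 0.3125

P = 0.3125


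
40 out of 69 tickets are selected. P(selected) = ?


P = 40/69 = 0.5797

P = 0.5797


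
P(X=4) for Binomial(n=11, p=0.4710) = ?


C(11,4) = 330
p^4 = 0.049213
(1-p)^7 = 0.011593
P = 330 * 0.049213 * 0.011593 = 0.1883

P(X=4) = 0.1883


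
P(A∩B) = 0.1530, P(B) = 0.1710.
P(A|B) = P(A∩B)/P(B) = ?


P(A|B) = 0.1530/0.1710 = 0.8947

P(A|B) = 0.8947


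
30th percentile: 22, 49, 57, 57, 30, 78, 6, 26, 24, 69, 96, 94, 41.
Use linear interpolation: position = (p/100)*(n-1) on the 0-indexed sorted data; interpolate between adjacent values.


Sorted: 6, 22, 24, 26, 30, 41, 49, 57, 57, 69, 78, 94, 96
n = 13
Index = 30/100 * 12 = 3.6000
Lower = data[3] = 26, Upper = data[4] = 30
P30 = 26 + 0.6000*(4) = 28.4000

P30 = 28.4000


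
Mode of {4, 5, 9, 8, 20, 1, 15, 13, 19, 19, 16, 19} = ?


Frequencies: 1:1, 4:1, 5:1, 8:1, 9:1, 13:1, 15:1, 16:1, 19:3, 20:1
Max frequency = 3
Mode = 19

Mode = 19


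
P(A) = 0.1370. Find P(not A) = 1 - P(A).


P(not A) = 1 - 0.1370 = 0.8630

P(not A) = 0.8630


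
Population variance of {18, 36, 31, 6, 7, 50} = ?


Mean = 24.6667
Squared deviations: 44.4444, 128.4444, 40.1111, 348.4444, 312.1111, 641.7778
Sum = 1515.3333
Variance = 1515.3333/6 = 252.5556

Variance = 252.5556


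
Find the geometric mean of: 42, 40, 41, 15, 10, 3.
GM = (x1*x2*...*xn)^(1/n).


Product = 42 × 40 × 41 × 15 × 10 × 3 = 30996000
GM = 30996000^(1/6) = 17.7236

GM = 17.7236


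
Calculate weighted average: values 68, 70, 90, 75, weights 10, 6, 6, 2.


Numerator = 68*10 + 70*6 + 90*6 + 75*2 = 1790
Denominator = 10 + 6 + 6 + 2 = 24
WM = 1790/24 = 74.5833

WM = 74.5833


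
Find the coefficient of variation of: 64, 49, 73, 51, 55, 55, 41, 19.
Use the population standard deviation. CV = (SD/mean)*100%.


Mean = 50.8750
SD = 15.0536
CV = (15.0536/50.8750)*100 = 29.5893%

CV = 29.5893%


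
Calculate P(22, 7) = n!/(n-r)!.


P(22,7) = 22!/15!
= 1124000727777607680000/1307674368000
= 859541760

P(22,7) = 859541760


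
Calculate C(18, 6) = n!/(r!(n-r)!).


C(18,6) = 18!/(6! × 12!)
= 6402373705728000/(720 × 479001600)
= 18564

C(18,6) = 18564


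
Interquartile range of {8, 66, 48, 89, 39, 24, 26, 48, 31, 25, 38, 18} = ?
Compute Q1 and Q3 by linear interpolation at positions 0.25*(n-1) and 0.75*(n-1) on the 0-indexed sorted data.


Sorted: 8, 18, 24, 25, 26, 31, 38, 39, 48, 48, 66, 89
Q1 (25th %ile) = 24.7500
Q3 (75th %ile) = 48.0000
IQR = 48.0000 - 24.7500 = 23.2500

IQR = 23.2500


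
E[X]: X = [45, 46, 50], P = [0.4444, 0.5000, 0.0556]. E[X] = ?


E[X] = 45*0.4444 + 46*0.5000 + 50*0.0556
= 19.9980 + 23.0000 + 2.7800
= 45.7780

E[X] = 45.7780


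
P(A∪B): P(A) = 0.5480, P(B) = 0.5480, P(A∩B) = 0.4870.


P(A∪B) = 0.5480 + 0.5480 - 0.4870
= 1.0960 - 0.4870
= 0.6090

P(A∪B) = 0.6090


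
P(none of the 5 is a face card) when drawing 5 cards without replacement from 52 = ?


P(no face cards) = (40/52) × (39/51) × (38/50) × (37/49) × (36/48)
= 0.2532

P = 0.2532


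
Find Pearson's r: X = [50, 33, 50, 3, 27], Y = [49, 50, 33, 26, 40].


Mean X = 32.6000, Mean Y = 39.6000
SD X = 17.396551, SD Y = 9.221714
Cov = 90.640000
r = 90.640000/(17.396551*9.221714) = 0.5650

r = 0.5650


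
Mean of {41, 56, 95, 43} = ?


Sum = 41 + 56 + 95 + 43 = 235
n = 4
Mean = 235/4 = 58.7500

Mean = 58.7500


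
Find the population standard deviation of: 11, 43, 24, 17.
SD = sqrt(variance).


Mean = 23.7500
Variance = 144.6875
SD = sqrt(144.6875) = 12.0286

SD = 12.0286


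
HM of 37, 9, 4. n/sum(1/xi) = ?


Sum of reciprocals = 1/37 + 1/9 + 1/4 = 0.388138
HM = 3/0.388138 = 7.7292

HM = 7.7292


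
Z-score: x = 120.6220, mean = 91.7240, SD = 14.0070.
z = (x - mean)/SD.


z = (120.6220 - 91.7240)/14.0070
= 28.8980/14.0070
= 2.0631

z = 2.0631


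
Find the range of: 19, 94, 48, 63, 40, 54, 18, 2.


Max = 94, Min = 2
Range = 94 - 2 = 92

Range = 92


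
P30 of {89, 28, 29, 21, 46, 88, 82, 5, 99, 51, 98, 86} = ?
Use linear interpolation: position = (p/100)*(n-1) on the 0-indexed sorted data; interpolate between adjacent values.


Sorted: 5, 21, 28, 29, 46, 51, 82, 86, 88, 89, 98, 99
n = 12
Index = 30/100 * 11 = 3.3000
Lower = data[3] = 29, Upper = data[4] = 46
P30 = 29 + 0.3000*(17) = 34.1000

P30 = 34.1000


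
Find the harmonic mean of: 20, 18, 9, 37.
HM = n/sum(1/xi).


Sum of reciprocals = 1/20 + 1/18 + 1/9 + 1/37 = 0.243694
HM = 4/0.243694 = 16.4140

HM = 16.4140


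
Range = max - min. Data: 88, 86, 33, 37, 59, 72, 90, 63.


Max = 90, Min = 33
Range = 90 - 33 = 57

Range = 57


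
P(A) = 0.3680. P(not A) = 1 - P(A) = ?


P(not A) = 1 - 0.3680 = 0.6320

P(not A) = 0.6320


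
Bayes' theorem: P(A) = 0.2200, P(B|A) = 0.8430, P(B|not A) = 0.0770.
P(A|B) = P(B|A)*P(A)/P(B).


P(B) = P(B|A)*P(A) + P(B|A')*P(A')
= 0.8430*0.2200 + 0.0770*0.7800
= 0.185460 + 0.060060 = 0.245520
P(A|B) = 0.185460/0.245520 = 0.7554

P(A|B) = 0.7554


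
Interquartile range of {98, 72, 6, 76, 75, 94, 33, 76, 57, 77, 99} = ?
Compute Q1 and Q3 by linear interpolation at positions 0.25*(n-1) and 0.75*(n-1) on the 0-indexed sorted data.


Sorted: 6, 33, 57, 72, 75, 76, 76, 77, 94, 98, 99
Q1 (25th %ile) = 64.5000
Q3 (75th %ile) = 85.5000
IQR = 85.5000 - 64.5000 = 21.0000

IQR = 21.0000


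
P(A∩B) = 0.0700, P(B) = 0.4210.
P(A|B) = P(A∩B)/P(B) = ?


P(A|B) = 0.0700/0.4210 = 0.1663

P(A|B) = 0.1663


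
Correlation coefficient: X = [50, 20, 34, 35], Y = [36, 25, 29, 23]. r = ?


Mean X = 34.7500, Mean Y = 28.2500
SD X = 10.615437, SD Y = 4.968652
Cov = 41.062500
r = 41.062500/(10.615437*4.968652) = 0.7785

r = 0.7785


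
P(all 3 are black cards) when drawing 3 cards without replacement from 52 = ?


P(all black cards) = (26/52) × (25/51) × (24/50)
= 0.1176

P = 0.1176


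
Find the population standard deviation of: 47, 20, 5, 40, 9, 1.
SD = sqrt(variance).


Mean = 20.3333
Variance = 305.8889
SD = sqrt(305.8889) = 17.4897

SD = 17.4897


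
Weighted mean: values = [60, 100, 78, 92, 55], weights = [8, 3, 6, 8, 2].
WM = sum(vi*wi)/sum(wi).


Numerator = 60*8 + 100*3 + 78*6 + 92*8 + 55*2 = 2094
Denominator = 8 + 3 + 6 + 8 + 2 = 27
WM = 2094/27 = 77.5556

WM = 77.5556


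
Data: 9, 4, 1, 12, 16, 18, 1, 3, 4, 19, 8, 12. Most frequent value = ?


Frequencies: 1:2, 3:1, 4:2, 8:1, 9:1, 12:2, 16:1, 18:1, 19:1
Max frequency = 2
Mode = 1, 4, 12

Mode = 1, 4, 12


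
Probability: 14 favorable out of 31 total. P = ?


P = 14/31 = 0.4516

P = 0.4516


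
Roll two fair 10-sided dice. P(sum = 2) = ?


Total outcomes = 10×10 = 100
Favorable (sum = 2): 1
P = 1/100 = 0.0100

P = 0.0100


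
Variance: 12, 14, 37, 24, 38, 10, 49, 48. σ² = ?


Mean = 29.0000
Squared deviations: 289.0000, 225.0000, 64.0000, 25.0000, 81.0000, 361.0000, 400.0000, 361.0000
Sum = 1806.0000
Variance = 1806.0000/8 = 225.7500

Variance = 225.7500


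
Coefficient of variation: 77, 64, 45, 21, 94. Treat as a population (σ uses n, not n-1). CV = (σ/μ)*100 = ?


Mean = 60.2000
SD = 25.3251
CV = (25.3251/60.2000)*100 = 42.0682%

CV = 42.0682%


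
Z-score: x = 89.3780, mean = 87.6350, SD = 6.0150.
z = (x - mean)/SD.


z = (89.3780 - 87.6350)/6.0150
= 1.7430/6.0150
= 0.2898

z = 0.2898


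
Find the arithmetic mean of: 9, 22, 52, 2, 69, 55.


Sum = 9 + 22 + 52 + 2 + 69 + 55 = 209
n = 6
Mean = 209/6 = 34.8333

Mean = 34.8333


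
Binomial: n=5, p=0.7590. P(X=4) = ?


C(5,4) = 5
p^4 = 0.331869
(1-p)^1 = 0.241000
P = 5 * 0.331869 * 0.241000 = 0.3999

P(X=4) = 0.3999


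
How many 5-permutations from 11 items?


P(11,5) = 11!/6!
= 39916800/720
= 55440

P(11,5) = 55440


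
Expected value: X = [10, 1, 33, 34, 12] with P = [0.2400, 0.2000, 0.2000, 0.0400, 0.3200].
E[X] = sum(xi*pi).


E[X] = 10*0.2400 + 1*0.2000 + 33*0.2000 + 34*0.0400 + 12*0.3200
= 2.4000 + 0.2000 + 6.6000 + 1.3600 + 3.8400
= 14.4000

E[X] = 14.4000


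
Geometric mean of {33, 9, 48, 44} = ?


Product = 33 × 9 × 48 × 44 = 627264
GM = 627264^(1/4) = 28.1425

GM = 28.1425


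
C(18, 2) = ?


C(18,2) = 18!/(2! × 16!)
= 6402373705728000/(2 × 20922789888000)
= 153

C(18,2) = 153


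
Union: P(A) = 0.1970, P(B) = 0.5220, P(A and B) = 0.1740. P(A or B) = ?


P(A∪B) = 0.1970 + 0.5220 - 0.1740
= 0.7190 - 0.1740
= 0.5450

P(A∪B) = 0.5450


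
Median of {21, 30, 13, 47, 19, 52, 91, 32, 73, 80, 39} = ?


Sorted: 13, 19, 21, 30, 32, 39, 47, 52, 73, 80, 91
n = 11 (odd)
Middle value = 39

Median = 39


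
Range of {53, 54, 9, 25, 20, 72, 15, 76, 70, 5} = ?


Max = 76, Min = 5
Range = 76 - 5 = 71

Range = 71


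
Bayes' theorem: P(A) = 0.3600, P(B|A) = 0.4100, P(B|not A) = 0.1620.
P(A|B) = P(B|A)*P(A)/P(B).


P(B) = P(B|A)*P(A) + P(B|A')*P(A')
= 0.4100*0.3600 + 0.1620*0.6400
= 0.147600 + 0.103680 = 0.251280
P(A|B) = 0.147600/0.251280 = 0.5874

P(A|B) = 0.5874


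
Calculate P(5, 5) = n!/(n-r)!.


P(5,5) = 5!/0!
= 120/1
= 120

P(5,5) = 120


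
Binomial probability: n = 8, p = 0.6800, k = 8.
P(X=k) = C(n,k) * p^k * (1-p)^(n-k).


C(8,8) = 1
p^8 = 0.045716
(1-p)^0 = 1.000000
P = 1 * 0.045716 * 1.000000 = 0.0457

P(X=8) = 0.0457


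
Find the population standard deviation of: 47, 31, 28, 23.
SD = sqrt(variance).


Mean = 32.2500
Variance = 80.6875
SD = sqrt(80.6875) = 8.9826

SD = 8.9826


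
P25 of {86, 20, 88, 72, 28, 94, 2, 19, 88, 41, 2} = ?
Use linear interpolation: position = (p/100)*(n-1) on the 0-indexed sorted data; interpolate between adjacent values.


Sorted: 2, 2, 19, 20, 28, 41, 72, 86, 88, 88, 94
n = 11
Index = 25/100 * 10 = 2.5000
Lower = data[2] = 19, Upper = data[3] = 20
P25 = 19 + 0.5000*(1) = 19.5000

P25 = 19.5000


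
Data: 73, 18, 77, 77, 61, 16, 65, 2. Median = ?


Sorted: 2, 16, 18, 61, 65, 73, 77, 77
n = 8 (even)
Middle values: 61 and 65
Median = (61+65)/2 = 63.0000

Median = 63.0000


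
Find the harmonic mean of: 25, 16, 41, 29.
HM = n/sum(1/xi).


Sum of reciprocals = 1/25 + 1/16 + 1/41 + 1/29 = 0.161373
HM = 4/0.161373 = 24.7873

HM = 24.7873


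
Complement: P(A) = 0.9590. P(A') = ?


P(not A) = 1 - 0.9590 = 0.0410

P(not A) = 0.0410


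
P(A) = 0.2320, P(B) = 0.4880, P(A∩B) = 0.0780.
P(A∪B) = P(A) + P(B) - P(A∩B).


P(A∪B) = 0.2320 + 0.4880 - 0.0780
= 0.7200 - 0.0780
= 0.6420

P(A∪B) = 0.6420


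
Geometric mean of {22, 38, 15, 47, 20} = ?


Product = 22 × 38 × 15 × 47 × 20 = 11787600
GM = 11787600^(1/5) = 25.9588

GM = 25.9588


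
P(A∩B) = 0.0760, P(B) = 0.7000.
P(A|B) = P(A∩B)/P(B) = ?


P(A|B) = 0.0760/0.7000 = 0.1086

P(A|B) = 0.1086


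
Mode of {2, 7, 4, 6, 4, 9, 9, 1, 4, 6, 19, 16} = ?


Frequencies: 1:1, 2:1, 4:3, 6:2, 7:1, 9:2, 16:1, 19:1
Max frequency = 3
Mode = 4

Mode = 4


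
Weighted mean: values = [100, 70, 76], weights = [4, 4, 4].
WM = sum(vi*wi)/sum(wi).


Numerator = 100*4 + 70*4 + 76*4 = 984
Denominator = 4 + 4 + 4 = 12
WM = 984/12 = 82.0000

WM = 82.0000


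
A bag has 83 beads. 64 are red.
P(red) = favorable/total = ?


P = 64/83 = 0.7711

P = 0.7711


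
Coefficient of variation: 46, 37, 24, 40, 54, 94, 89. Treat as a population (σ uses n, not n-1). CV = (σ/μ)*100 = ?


Mean = 54.8571
SD = 24.6949
CV = (24.6949/54.8571)*100 = 45.0167%

CV = 45.0167%


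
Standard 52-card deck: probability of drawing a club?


13 clubs in 52 cards
P = 13/52 = 0.2500

P = 0.2500


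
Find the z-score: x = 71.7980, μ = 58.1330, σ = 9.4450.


z = (71.7980 - 58.1330)/9.4450
= 13.6650/9.4450
= 1.4468

z = 1.4468


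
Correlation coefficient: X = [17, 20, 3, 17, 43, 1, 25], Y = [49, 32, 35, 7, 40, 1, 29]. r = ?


Mean X = 18.0000, Mean Y = 27.5714
SD X = 13.060300, SD Y = 16.123250
Cov = 95.571429
r = 95.571429/(13.060300*16.123250) = 0.4539

r = 0.4539


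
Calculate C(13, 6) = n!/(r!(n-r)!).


C(13,6) = 13!/(6! × 7!)
= 6227020800/(720 × 5040)
= 1716

C(13,6) = 1716


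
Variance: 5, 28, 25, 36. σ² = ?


Mean = 23.5000
Squared deviations: 342.2500, 20.2500, 2.2500, 156.2500
Sum = 521.0000
Variance = 521.0000/4 = 130.2500

Variance = 130.2500


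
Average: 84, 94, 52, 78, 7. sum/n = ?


Sum = 84 + 94 + 52 + 78 + 7 = 315
n = 5
Mean = 315/5 = 63.0000

Mean = 63.0000


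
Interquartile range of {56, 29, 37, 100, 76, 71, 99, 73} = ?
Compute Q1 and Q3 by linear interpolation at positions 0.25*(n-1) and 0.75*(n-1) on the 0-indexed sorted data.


Sorted: 29, 37, 56, 71, 73, 76, 99, 100
Q1 (25th %ile) = 51.2500
Q3 (75th %ile) = 81.7500
IQR = 81.7500 - 51.2500 = 30.5000

IQR = 30.5000


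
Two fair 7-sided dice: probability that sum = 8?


Total outcomes = 7×7 = 49
Favorable (sum = 8): 7
P = 7/49 = 0.1429

P = 0.1429


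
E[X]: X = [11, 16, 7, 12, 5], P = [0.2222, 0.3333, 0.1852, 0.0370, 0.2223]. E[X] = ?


E[X] = 11*0.2222 + 16*0.3333 + 7*0.1852 + 12*0.0370 + 5*0.2223
= 2.4442 + 5.3328 + 1.2964 + 0.4440 + 1.1115
= 10.6289

E[X] = 10.6289


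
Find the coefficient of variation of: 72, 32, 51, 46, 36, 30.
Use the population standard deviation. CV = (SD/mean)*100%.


Mean = 44.5000
SD = 14.3730
CV = (14.3730/44.5000)*100 = 32.2989%

CV = 32.2989%


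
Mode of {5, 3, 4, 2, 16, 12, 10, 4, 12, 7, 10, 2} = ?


Frequencies: 2:2, 3:1, 4:2, 5:1, 7:1, 10:2, 12:2, 16:1
Max frequency = 2
Mode = 2, 4, 10, 12

Mode = 2, 4, 10, 12


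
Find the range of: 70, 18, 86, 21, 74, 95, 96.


Max = 96, Min = 18
Range = 96 - 18 = 78

Range = 78


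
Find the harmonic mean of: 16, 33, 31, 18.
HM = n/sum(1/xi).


Sum of reciprocals = 1/16 + 1/33 + 1/31 + 1/18 = 0.180617
HM = 4/0.180617 = 22.1464

HM = 22.1464


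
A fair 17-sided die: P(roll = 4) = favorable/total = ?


Favorable outcomes (roll = 4): 1
Total outcomes = 17
P = 1/17 = 0.0588

P = 0.0588


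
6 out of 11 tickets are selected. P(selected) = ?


P = 6/11 = 0.5455

P = 0.5455


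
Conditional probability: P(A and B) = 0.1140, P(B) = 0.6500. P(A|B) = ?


P(A|B) = 0.1140/0.6500 = 0.1754

P(A|B) = 0.1754


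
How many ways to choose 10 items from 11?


C(11,10) = 11!/(10! × 1!)
= 39916800/(3628800 × 1)
= 11

C(11,10) = 11


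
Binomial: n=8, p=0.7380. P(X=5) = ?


C(8,5) = 56
p^5 = 0.218918
(1-p)^3 = 0.017985
P = 56 * 0.218918 * 0.017985 = 0.2205

P(X=5) = 0.2205


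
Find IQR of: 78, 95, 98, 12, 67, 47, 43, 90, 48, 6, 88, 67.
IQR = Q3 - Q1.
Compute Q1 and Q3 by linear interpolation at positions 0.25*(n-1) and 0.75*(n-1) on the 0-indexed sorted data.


Sorted: 6, 12, 43, 47, 48, 67, 67, 78, 88, 90, 95, 98
Q1 (25th %ile) = 46.0000
Q3 (75th %ile) = 88.5000
IQR = 88.5000 - 46.0000 = 42.5000

IQR = 42.5000


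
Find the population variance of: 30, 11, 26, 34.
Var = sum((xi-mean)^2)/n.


Mean = 25.2500
Squared deviations: 22.5625, 203.0625, 0.5625, 76.5625
Sum = 302.7500
Variance = 302.7500/4 = 75.6875

Variance = 75.6875


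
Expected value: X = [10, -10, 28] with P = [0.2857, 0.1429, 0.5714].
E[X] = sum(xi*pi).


E[X] = 10*0.2857 - 10*0.1429 + 28*0.5714
= 2.8570 - 1.4290 + 15.9992
= 17.4272

E[X] = 17.4272


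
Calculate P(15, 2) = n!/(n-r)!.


P(15,2) = 15!/13!
= 1307674368000/6227020800
= 210

P(15,2) = 210


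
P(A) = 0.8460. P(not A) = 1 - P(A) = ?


P(not A) = 1 - 0.8460 = 0.1540

P(not A) = 0.1540


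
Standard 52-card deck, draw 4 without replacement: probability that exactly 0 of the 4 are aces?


Hypergeometric: P(X=0) = C(4,0)·C(48,4) / C(52,4)
= 1 × 194580 / 270725
= 194580/270725 = 0.7187

P = 0.7187


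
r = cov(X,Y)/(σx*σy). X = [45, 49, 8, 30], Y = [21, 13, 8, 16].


Mean X = 33.0000, Mean Y = 14.5000
SD X = 16.077935, SD Y = 4.716991
Cov = 53.000000
r = 53.000000/(16.077935*4.716991) = 0.6988

r = 0.6988


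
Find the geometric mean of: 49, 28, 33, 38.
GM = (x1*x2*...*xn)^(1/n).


Product = 49 × 28 × 33 × 38 = 1720488
GM = 1720488^(1/4) = 36.2170

GM = 36.2170


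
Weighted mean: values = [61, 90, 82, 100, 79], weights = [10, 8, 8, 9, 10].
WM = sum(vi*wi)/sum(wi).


Numerator = 61*10 + 90*8 + 82*8 + 100*9 + 79*10 = 3676
Denominator = 10 + 8 + 8 + 9 + 10 = 45
WM = 3676/45 = 81.6889

WM = 81.6889


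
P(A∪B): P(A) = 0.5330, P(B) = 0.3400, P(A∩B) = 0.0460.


P(A∪B) = 0.5330 + 0.3400 - 0.0460
= 0.8730 - 0.0460
= 0.8270

P(A∪B) = 0.8270


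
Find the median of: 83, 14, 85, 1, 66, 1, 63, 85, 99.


Sorted: 1, 1, 14, 63, 66, 83, 85, 85, 99
n = 9 (odd)
Middle value = 66

Median = 66


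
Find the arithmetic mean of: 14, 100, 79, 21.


Sum = 14 + 100 + 79 + 21 = 214
n = 4
Mean = 214/4 = 53.5000

Mean = 53.5000


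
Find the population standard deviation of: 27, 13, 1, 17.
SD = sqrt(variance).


Mean = 14.5000
Variance = 86.7500
SD = sqrt(86.7500) = 9.3140

SD = 9.3140


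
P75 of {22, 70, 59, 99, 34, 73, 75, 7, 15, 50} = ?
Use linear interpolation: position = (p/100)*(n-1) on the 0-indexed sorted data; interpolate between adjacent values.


Sorted: 7, 15, 22, 34, 50, 59, 70, 73, 75, 99
n = 10
Index = 75/100 * 9 = 6.7500
Lower = data[6] = 70, Upper = data[7] = 73
P75 = 70 + 0.7500*(3) = 72.2500

P75 = 72.2500


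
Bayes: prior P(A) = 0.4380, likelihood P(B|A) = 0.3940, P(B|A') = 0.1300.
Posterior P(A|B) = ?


P(B) = P(B|A)*P(A) + P(B|A')*P(A')
= 0.3940*0.4380 + 0.1300*0.5620
= 0.172572 + 0.073060 = 0.245632
P(A|B) = 0.172572/0.245632 = 0.7026

P(A|B) = 0.7026


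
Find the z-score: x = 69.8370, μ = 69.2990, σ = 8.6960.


z = (69.8370 - 69.2990)/8.6960
= 0.5380/8.6960
= 0.0619

z = 0.0619


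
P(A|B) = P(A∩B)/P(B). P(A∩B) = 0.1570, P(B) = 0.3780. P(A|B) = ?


P(A|B) = 0.1570/0.3780 = 0.4153

P(A|B) = 0.4153


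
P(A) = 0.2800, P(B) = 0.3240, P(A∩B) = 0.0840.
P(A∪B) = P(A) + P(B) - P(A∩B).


P(A∪B) = 0.2800 + 0.3240 - 0.0840
= 0.6040 - 0.0840
= 0.5200

P(A∪B) = 0.5200


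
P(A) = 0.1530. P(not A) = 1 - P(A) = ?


P(not A) = 1 - 0.1530 = 0.8470

P(not A) = 0.8470


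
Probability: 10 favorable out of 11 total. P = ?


P = 10/11 = 0.9091

P = 0.9091


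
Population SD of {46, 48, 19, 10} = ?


Mean = 30.7500
Variance = 274.6875
SD = sqrt(274.6875) = 16.5737

SD = 16.5737


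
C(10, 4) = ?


C(10,4) = 10!/(4! × 6!)
= 3628800/(24 × 720)
= 210

C(10,4) = 210


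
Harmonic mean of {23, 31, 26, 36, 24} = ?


Sum of reciprocals = 1/23 + 1/31 + 1/26 + 1/36 + 1/24 = 0.183642
HM = 5/0.183642 = 27.2268

HM = 27.2268


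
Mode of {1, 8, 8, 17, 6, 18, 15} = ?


Frequencies: 1:1, 6:1, 8:2, 15:1, 17:1, 18:1
Max frequency = 2
Mode = 8

Mode = 8


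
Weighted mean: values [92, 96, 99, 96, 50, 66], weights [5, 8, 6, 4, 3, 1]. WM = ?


Numerator = 92*5 + 96*8 + 99*6 + 96*4 + 50*3 + 66*1 = 2422
Denominator = 5 + 8 + 6 + 4 + 3 + 1 = 27
WM = 2422/27 = 89.7037

WM = 89.7037


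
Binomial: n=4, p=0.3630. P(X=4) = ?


C(4,4) = 1
p^4 = 0.017363
(1-p)^0 = 1.000000
P = 1 * 0.017363 * 1.000000 = 0.0174

P(X=4) = 0.0174


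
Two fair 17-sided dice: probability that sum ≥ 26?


Total outcomes = 17×17 = 289
Favorable (sum ≥ 26): 45
P = 45/289 = 0.1557

P = 0.1557


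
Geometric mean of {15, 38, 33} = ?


Product = 15 × 38 × 33 = 18810
GM = 18810^(1/3) = 26.5948

GM = 26.5948


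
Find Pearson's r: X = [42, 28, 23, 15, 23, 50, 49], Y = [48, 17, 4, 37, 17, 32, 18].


Mean X = 32.8571, Mean Y = 24.7143
SD X = 12.955182, SD Y = 13.832821
Cov = 46.816327
r = 46.816327/(12.955182*13.832821) = 0.2612

r = 0.2612


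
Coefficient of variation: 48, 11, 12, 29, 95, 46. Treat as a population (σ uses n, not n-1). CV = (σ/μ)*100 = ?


Mean = 40.1667
SD = 28.4922
CV = (28.4922/40.1667)*100 = 70.9349%

CV = 70.9349%


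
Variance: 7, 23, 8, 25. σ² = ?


Mean = 15.7500
Squared deviations: 76.5625, 52.5625, 60.0625, 85.5625
Sum = 274.7500
Variance = 274.7500/4 = 68.6875

Variance = 68.6875


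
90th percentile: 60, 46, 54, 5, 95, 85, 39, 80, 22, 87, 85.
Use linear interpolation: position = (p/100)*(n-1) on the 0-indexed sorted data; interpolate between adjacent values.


Sorted: 5, 22, 39, 46, 54, 60, 80, 85, 85, 87, 95
n = 11
Index = 90/100 * 10 = 9.0000
Lower = data[9] = 87, Upper = data[10] = 95
P90 = 87 + 0*(8) = 87.0000

P90 = 87.0000


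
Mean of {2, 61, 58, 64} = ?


Sum = 2 + 61 + 58 + 64 = 185
n = 4
Mean = 185/4 = 46.2500

Mean = 46.2500


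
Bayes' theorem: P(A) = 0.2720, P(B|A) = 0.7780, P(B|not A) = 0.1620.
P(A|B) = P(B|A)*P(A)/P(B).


P(B) = P(B|A)*P(A) + P(B|A')*P(A')
= 0.7780*0.2720 + 0.1620*0.7280
= 0.211616 + 0.117936 = 0.329552
P(A|B) = 0.211616/0.329552 = 0.6421

P(A|B) = 0.6421


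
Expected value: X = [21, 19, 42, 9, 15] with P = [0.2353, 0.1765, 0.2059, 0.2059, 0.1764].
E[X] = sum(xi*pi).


E[X] = 21*0.2353 + 19*0.1765 + 42*0.2059 + 9*0.2059 + 15*0.1764
= 4.9413 + 3.3535 + 8.6478 + 1.8531 + 2.6460
= 21.4417

E[X] = 21.4417


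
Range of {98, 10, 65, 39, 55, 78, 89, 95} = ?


Max = 98, Min = 10
Range = 98 - 10 = 88

Range = 88


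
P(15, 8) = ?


P(15,8) = 15!/7!
= 1307674368000/5040
= 259459200

P(15,8) = 259459200


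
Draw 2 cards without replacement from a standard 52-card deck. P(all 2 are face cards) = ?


P(all face cards) = (12/52) × (11/51)
= 0.0498

P = 0.0498


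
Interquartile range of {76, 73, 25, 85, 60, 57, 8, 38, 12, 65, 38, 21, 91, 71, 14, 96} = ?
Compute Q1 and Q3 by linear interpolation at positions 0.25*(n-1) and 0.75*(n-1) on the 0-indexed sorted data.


Sorted: 8, 12, 14, 21, 25, 38, 38, 57, 60, 65, 71, 73, 76, 85, 91, 96
Q1 (25th %ile) = 24.0000
Q3 (75th %ile) = 73.7500
IQR = 73.7500 - 24.0000 = 49.7500

IQR = 49.7500


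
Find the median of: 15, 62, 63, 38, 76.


Sorted: 15, 38, 62, 63, 76
n = 5 (odd)
Middle value = 62

Median = 62


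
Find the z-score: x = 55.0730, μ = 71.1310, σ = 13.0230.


z = (55.0730 - 71.1310)/13.0230
= -16.0580/13.0230
= -1.2330

z = -1.2330


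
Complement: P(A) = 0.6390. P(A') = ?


P(not A) = 1 - 0.6390 = 0.3610

P(not A) = 0.3610


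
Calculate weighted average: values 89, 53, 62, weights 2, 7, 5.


Numerator = 89*2 + 53*7 + 62*5 = 859
Denominator = 2 + 7 + 5 = 14
WM = 859/14 = 61.3571

WM = 61.3571


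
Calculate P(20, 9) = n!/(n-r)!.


P(20,9) = 20!/11!
= 2432902008176640000/39916800
= 60949324800

P(20,9) = 60949324800


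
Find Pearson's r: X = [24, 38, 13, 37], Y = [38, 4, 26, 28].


Mean X = 28.0000, Mean Y = 24.0000
SD X = 10.271319, SD Y = 12.409674
Cov = -62.500000
r = -62.500000/(10.271319*12.409674) = -0.4903

r = -0.4903


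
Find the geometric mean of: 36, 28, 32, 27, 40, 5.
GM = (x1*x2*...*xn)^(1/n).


Product = 36 × 28 × 32 × 27 × 40 × 5 = 174182400
GM = 174182400^(1/6) = 23.6320

GM = 23.6320


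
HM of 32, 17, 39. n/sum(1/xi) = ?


Sum of reciprocals = 1/32 + 1/17 + 1/39 = 0.115715
HM = 3/0.115715 = 25.9259

HM = 25.9259


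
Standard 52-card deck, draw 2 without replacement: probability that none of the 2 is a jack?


P(no jacks) = (48/52) × (47/51)
= 0.8507

P = 0.8507


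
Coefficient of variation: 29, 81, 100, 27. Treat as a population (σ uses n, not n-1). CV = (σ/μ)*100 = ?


Mean = 59.2500
SD = 31.9717
CV = (31.9717/59.2500)*100 = 53.9606%

CV = 53.9606%


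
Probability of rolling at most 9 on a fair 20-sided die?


Favorable outcomes (roll ≤ 9): 9
Total outcomes = 20
P = 9/20 = 0.4500

P = 0.4500


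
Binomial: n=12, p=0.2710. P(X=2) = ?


C(12,2) = 66
p^2 = 0.073441
(1-p)^10 = 0.042391
P = 66 * 0.073441 * 0.042391 = 0.2055

P(X=2) = 0.2055


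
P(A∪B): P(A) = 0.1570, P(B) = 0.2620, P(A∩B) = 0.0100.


P(A∪B) = 0.1570 + 0.2620 - 0.0100
= 0.4190 - 0.0100
= 0.4090

P(A∪B) = 0.4090


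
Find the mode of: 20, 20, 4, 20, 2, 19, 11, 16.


Frequencies: 2:1, 4:1, 11:1, 16:1, 19:1, 20:3
Max frequency = 3
Mode = 20

Mode = 20


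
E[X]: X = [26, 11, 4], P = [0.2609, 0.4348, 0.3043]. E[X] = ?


E[X] = 26*0.2609 + 11*0.4348 + 4*0.3043
= 6.7834 + 4.7828 + 1.2172
= 12.7834

E[X] = 12.7834


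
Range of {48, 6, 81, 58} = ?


Max = 81, Min = 6
Range = 81 - 6 = 75

Range = 75


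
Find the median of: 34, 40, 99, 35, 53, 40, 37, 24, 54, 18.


Sorted: 18, 24, 34, 35, 37, 40, 40, 53, 54, 99
n = 10 (even)
Middle values: 37 and 40
Median = (37+40)/2 = 38.5000

Median = 38.5000


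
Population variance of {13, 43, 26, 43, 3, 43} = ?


Mean = 28.5000
Squared deviations: 240.2500, 210.2500, 6.2500, 210.2500, 650.2500, 210.2500
Sum = 1527.5000
Variance = 1527.5000/6 = 254.5833

Variance = 254.5833


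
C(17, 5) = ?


C(17,5) = 17!/(5! × 12!)
= 355687428096000/(120 × 479001600)
= 6188

C(17,5) = 6188


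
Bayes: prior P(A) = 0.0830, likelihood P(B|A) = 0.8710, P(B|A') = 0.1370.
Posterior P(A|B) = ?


P(B) = P(B|A)*P(A) + P(B|A')*P(A')
= 0.8710*0.0830 + 0.1370*0.9170
= 0.072293 + 0.125629 = 0.197922
P(A|B) = 0.072293/0.197922 = 0.3653

P(A|B) = 0.3653


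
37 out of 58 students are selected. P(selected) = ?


P = 37/58 = 0.6379

P = 0.6379


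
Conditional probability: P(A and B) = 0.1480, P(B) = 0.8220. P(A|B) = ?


P(A|B) = 0.1480/0.8220 = 0.1800

P(A|B) = 0.1800


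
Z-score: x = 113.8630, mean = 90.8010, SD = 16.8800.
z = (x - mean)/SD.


z = (113.8630 - 90.8010)/16.8800
= 23.0620/16.8800
= 1.3662

z = 1.3662


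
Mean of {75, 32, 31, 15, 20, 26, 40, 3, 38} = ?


Sum = 75 + 32 + 31 + 15 + 20 + 26 + 40 + 3 + 38 = 280
n = 9
Mean = 280/9 = 31.1111

Mean = 31.1111


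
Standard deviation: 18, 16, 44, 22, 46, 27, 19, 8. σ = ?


Mean = 25.0000
Variance = 158.7500
SD = sqrt(158.7500) = 12.5996

SD = 12.5996


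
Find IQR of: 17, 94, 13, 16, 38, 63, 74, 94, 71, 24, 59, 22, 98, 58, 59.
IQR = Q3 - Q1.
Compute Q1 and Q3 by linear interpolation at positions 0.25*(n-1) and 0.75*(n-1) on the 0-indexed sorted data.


Sorted: 13, 16, 17, 22, 24, 38, 58, 59, 59, 63, 71, 74, 94, 94, 98
Q1 (25th %ile) = 23.0000
Q3 (75th %ile) = 72.5000
IQR = 72.5000 - 23.0000 = 49.5000

IQR = 49.5000


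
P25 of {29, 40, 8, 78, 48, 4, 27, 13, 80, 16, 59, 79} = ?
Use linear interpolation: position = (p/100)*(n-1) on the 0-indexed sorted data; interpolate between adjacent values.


Sorted: 4, 8, 13, 16, 27, 29, 40, 48, 59, 78, 79, 80
n = 12
Index = 25/100 * 11 = 2.7500
Lower = data[2] = 13, Upper = data[3] = 16
P25 = 13 + 0.7500*(3) = 15.2500

P25 = 15.2500


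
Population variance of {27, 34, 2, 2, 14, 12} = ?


Mean = 15.1667
Squared deviations: 140.0278, 354.6944, 173.3611, 173.3611, 1.3611, 10.0278
Sum = 852.8333
Variance = 852.8333/6 = 142.1389

Variance = 142.1389


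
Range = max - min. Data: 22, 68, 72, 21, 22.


Max = 72, Min = 21
Range = 72 - 21 = 51

Range = 51


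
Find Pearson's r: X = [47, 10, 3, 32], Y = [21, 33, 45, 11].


Mean X = 23.0000, Mean Y = 27.5000
SD X = 17.507141, SD Y = 12.757351
Cov = -181.500000
r = -181.500000/(17.507141*12.757351) = -0.8126

r = -0.8126


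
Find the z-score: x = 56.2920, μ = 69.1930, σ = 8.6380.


z = (56.2920 - 69.1930)/8.6380
= -12.9010/8.6380
= -1.4935

z = -1.4935


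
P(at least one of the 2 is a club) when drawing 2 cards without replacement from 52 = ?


P(at least one) = 1 - P(none)
P(none) = (39/52) × (38/51) = 0.558824
P(at least one) = 1 - 0.558824 = 0.4412

P = 0.4412
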